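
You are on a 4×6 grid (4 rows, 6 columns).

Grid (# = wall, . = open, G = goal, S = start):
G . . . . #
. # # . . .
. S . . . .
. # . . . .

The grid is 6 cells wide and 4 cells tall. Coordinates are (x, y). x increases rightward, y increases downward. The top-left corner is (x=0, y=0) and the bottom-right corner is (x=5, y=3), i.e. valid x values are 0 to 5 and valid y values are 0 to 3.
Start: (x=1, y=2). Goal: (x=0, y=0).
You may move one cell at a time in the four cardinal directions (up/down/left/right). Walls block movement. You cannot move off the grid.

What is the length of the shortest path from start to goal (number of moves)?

Answer: Shortest path length: 3

Derivation:
BFS from (x=1, y=2) until reaching (x=0, y=0):
  Distance 0: (x=1, y=2)
  Distance 1: (x=0, y=2), (x=2, y=2)
  Distance 2: (x=0, y=1), (x=3, y=2), (x=0, y=3), (x=2, y=3)
  Distance 3: (x=0, y=0), (x=3, y=1), (x=4, y=2), (x=3, y=3)  <- goal reached here
One shortest path (3 moves): (x=1, y=2) -> (x=0, y=2) -> (x=0, y=1) -> (x=0, y=0)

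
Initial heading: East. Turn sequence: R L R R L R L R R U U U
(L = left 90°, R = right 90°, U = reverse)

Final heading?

Answer: Final heading: South

Derivation:
Start: East
  R (right (90° clockwise)) -> South
  L (left (90° counter-clockwise)) -> East
  R (right (90° clockwise)) -> South
  R (right (90° clockwise)) -> West
  L (left (90° counter-clockwise)) -> South
  R (right (90° clockwise)) -> West
  L (left (90° counter-clockwise)) -> South
  R (right (90° clockwise)) -> West
  R (right (90° clockwise)) -> North
  U (U-turn (180°)) -> South
  U (U-turn (180°)) -> North
  U (U-turn (180°)) -> South
Final: South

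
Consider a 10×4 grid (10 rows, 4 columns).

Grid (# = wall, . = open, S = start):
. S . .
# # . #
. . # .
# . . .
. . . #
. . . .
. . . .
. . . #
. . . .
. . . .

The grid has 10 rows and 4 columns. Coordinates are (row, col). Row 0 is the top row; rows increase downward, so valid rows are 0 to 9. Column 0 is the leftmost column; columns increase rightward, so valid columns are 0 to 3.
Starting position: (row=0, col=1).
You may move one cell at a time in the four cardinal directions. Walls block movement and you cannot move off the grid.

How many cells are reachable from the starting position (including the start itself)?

Answer: Reachable cells: 5

Derivation:
BFS flood-fill from (row=0, col=1):
  Distance 0: (row=0, col=1)
  Distance 1: (row=0, col=0), (row=0, col=2)
  Distance 2: (row=0, col=3), (row=1, col=2)
Total reachable: 5 (grid has 33 open cells total)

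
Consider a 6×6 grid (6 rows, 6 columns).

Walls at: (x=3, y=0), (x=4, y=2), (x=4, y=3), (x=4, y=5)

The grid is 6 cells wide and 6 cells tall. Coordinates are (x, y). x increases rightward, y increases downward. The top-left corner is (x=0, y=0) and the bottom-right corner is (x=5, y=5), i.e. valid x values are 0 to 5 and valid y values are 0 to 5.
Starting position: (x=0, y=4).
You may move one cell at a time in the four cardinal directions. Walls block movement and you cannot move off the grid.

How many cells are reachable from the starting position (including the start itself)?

BFS flood-fill from (x=0, y=4):
  Distance 0: (x=0, y=4)
  Distance 1: (x=0, y=3), (x=1, y=4), (x=0, y=5)
  Distance 2: (x=0, y=2), (x=1, y=3), (x=2, y=4), (x=1, y=5)
  Distance 3: (x=0, y=1), (x=1, y=2), (x=2, y=3), (x=3, y=4), (x=2, y=5)
  Distance 4: (x=0, y=0), (x=1, y=1), (x=2, y=2), (x=3, y=3), (x=4, y=4), (x=3, y=5)
  Distance 5: (x=1, y=0), (x=2, y=1), (x=3, y=2), (x=5, y=4)
  Distance 6: (x=2, y=0), (x=3, y=1), (x=5, y=3), (x=5, y=5)
  Distance 7: (x=4, y=1), (x=5, y=2)
  Distance 8: (x=4, y=0), (x=5, y=1)
  Distance 9: (x=5, y=0)
Total reachable: 32 (grid has 32 open cells total)

Answer: Reachable cells: 32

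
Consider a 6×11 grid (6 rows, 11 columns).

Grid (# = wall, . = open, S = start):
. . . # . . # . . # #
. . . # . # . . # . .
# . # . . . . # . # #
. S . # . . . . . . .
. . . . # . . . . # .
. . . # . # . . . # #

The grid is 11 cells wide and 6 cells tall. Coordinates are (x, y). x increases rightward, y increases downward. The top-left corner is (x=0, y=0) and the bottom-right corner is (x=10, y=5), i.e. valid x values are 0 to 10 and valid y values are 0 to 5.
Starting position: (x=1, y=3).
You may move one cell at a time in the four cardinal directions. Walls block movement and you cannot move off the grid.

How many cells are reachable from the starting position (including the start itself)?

BFS flood-fill from (x=1, y=3):
  Distance 0: (x=1, y=3)
  Distance 1: (x=1, y=2), (x=0, y=3), (x=2, y=3), (x=1, y=4)
  Distance 2: (x=1, y=1), (x=0, y=4), (x=2, y=4), (x=1, y=5)
  Distance 3: (x=1, y=0), (x=0, y=1), (x=2, y=1), (x=3, y=4), (x=0, y=5), (x=2, y=5)
  Distance 4: (x=0, y=0), (x=2, y=0)
Total reachable: 17 (grid has 47 open cells total)

Answer: Reachable cells: 17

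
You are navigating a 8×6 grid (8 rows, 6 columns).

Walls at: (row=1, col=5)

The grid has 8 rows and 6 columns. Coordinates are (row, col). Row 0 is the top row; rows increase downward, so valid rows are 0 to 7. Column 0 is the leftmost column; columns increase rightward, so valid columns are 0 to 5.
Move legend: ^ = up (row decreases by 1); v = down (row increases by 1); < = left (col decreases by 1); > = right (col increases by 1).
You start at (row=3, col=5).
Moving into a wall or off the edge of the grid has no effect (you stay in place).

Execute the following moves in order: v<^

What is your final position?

Answer: Final position: (row=3, col=4)

Derivation:
Start: (row=3, col=5)
  v (down): (row=3, col=5) -> (row=4, col=5)
  < (left): (row=4, col=5) -> (row=4, col=4)
  ^ (up): (row=4, col=4) -> (row=3, col=4)
Final: (row=3, col=4)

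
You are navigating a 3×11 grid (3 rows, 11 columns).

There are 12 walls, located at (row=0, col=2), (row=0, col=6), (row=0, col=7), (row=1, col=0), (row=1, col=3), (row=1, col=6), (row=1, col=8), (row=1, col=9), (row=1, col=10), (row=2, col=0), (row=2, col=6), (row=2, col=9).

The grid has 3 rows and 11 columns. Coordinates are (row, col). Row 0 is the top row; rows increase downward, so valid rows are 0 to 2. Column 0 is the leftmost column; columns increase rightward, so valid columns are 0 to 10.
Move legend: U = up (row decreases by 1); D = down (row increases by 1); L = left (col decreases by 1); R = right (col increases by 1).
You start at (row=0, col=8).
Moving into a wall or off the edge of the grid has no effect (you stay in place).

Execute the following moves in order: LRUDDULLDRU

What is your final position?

Answer: Final position: (row=0, col=9)

Derivation:
Start: (row=0, col=8)
  L (left): blocked, stay at (row=0, col=8)
  R (right): (row=0, col=8) -> (row=0, col=9)
  U (up): blocked, stay at (row=0, col=9)
  D (down): blocked, stay at (row=0, col=9)
  D (down): blocked, stay at (row=0, col=9)
  U (up): blocked, stay at (row=0, col=9)
  L (left): (row=0, col=9) -> (row=0, col=8)
  L (left): blocked, stay at (row=0, col=8)
  D (down): blocked, stay at (row=0, col=8)
  R (right): (row=0, col=8) -> (row=0, col=9)
  U (up): blocked, stay at (row=0, col=9)
Final: (row=0, col=9)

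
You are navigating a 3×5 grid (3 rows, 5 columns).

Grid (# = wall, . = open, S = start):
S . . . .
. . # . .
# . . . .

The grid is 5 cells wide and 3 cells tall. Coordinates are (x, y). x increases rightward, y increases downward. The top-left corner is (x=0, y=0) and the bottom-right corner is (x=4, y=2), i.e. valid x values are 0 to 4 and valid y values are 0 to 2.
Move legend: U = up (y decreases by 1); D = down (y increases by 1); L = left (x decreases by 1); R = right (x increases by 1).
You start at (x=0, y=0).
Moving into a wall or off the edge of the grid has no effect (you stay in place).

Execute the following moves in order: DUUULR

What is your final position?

Answer: Final position: (x=1, y=0)

Derivation:
Start: (x=0, y=0)
  D (down): (x=0, y=0) -> (x=0, y=1)
  U (up): (x=0, y=1) -> (x=0, y=0)
  U (up): blocked, stay at (x=0, y=0)
  U (up): blocked, stay at (x=0, y=0)
  L (left): blocked, stay at (x=0, y=0)
  R (right): (x=0, y=0) -> (x=1, y=0)
Final: (x=1, y=0)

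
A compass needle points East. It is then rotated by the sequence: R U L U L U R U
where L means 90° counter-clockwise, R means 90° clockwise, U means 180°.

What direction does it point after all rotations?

Start: East
  R (right (90° clockwise)) -> South
  U (U-turn (180°)) -> North
  L (left (90° counter-clockwise)) -> West
  U (U-turn (180°)) -> East
  L (left (90° counter-clockwise)) -> North
  U (U-turn (180°)) -> South
  R (right (90° clockwise)) -> West
  U (U-turn (180°)) -> East
Final: East

Answer: Final heading: East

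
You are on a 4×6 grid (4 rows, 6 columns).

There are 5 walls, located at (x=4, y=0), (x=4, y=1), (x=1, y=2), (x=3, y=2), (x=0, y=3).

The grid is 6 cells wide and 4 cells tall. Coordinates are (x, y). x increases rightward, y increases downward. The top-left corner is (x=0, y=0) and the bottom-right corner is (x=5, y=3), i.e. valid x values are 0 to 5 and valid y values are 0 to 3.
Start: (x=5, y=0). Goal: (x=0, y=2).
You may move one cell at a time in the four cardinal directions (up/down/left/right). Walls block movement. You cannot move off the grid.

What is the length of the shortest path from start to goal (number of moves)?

Answer: Shortest path length: 11

Derivation:
BFS from (x=5, y=0) until reaching (x=0, y=2):
  Distance 0: (x=5, y=0)
  Distance 1: (x=5, y=1)
  Distance 2: (x=5, y=2)
  Distance 3: (x=4, y=2), (x=5, y=3)
  Distance 4: (x=4, y=3)
  Distance 5: (x=3, y=3)
  Distance 6: (x=2, y=3)
  Distance 7: (x=2, y=2), (x=1, y=3)
  Distance 8: (x=2, y=1)
  Distance 9: (x=2, y=0), (x=1, y=1), (x=3, y=1)
  Distance 10: (x=1, y=0), (x=3, y=0), (x=0, y=1)
  Distance 11: (x=0, y=0), (x=0, y=2)  <- goal reached here
One shortest path (11 moves): (x=5, y=0) -> (x=5, y=1) -> (x=5, y=2) -> (x=4, y=2) -> (x=4, y=3) -> (x=3, y=3) -> (x=2, y=3) -> (x=2, y=2) -> (x=2, y=1) -> (x=1, y=1) -> (x=0, y=1) -> (x=0, y=2)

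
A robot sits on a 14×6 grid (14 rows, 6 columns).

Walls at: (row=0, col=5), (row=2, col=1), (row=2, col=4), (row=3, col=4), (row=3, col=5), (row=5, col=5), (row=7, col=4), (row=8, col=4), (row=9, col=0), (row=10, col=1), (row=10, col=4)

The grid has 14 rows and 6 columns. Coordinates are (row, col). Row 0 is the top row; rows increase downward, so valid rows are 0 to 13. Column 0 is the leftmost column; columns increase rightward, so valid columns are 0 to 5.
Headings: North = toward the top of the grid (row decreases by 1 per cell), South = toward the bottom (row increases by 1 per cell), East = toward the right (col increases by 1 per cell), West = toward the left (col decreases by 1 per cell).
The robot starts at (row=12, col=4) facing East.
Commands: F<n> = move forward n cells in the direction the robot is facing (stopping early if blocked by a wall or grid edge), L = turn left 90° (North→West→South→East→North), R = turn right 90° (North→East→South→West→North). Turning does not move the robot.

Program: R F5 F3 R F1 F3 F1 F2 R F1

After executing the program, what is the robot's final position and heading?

Start: (row=12, col=4), facing East
  R: turn right, now facing South
  F5: move forward 1/5 (blocked), now at (row=13, col=4)
  F3: move forward 0/3 (blocked), now at (row=13, col=4)
  R: turn right, now facing West
  F1: move forward 1, now at (row=13, col=3)
  F3: move forward 3, now at (row=13, col=0)
  F1: move forward 0/1 (blocked), now at (row=13, col=0)
  F2: move forward 0/2 (blocked), now at (row=13, col=0)
  R: turn right, now facing North
  F1: move forward 1, now at (row=12, col=0)
Final: (row=12, col=0), facing North

Answer: Final position: (row=12, col=0), facing North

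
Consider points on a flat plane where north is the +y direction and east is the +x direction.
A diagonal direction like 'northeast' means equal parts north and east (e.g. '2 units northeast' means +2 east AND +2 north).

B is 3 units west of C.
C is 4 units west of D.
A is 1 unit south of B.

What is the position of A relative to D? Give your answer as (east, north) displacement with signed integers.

Answer: A is at (east=-7, north=-1) relative to D.

Derivation:
Place D at the origin (east=0, north=0).
  C is 4 units west of D: delta (east=-4, north=+0); C at (east=-4, north=0).
  B is 3 units west of C: delta (east=-3, north=+0); B at (east=-7, north=0).
  A is 1 unit south of B: delta (east=+0, north=-1); A at (east=-7, north=-1).
Therefore A relative to D: (east=-7, north=-1).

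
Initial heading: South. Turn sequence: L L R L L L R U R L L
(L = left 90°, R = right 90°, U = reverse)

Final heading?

Start: South
  L (left (90° counter-clockwise)) -> East
  L (left (90° counter-clockwise)) -> North
  R (right (90° clockwise)) -> East
  L (left (90° counter-clockwise)) -> North
  L (left (90° counter-clockwise)) -> West
  L (left (90° counter-clockwise)) -> South
  R (right (90° clockwise)) -> West
  U (U-turn (180°)) -> East
  R (right (90° clockwise)) -> South
  L (left (90° counter-clockwise)) -> East
  L (left (90° counter-clockwise)) -> North
Final: North

Answer: Final heading: North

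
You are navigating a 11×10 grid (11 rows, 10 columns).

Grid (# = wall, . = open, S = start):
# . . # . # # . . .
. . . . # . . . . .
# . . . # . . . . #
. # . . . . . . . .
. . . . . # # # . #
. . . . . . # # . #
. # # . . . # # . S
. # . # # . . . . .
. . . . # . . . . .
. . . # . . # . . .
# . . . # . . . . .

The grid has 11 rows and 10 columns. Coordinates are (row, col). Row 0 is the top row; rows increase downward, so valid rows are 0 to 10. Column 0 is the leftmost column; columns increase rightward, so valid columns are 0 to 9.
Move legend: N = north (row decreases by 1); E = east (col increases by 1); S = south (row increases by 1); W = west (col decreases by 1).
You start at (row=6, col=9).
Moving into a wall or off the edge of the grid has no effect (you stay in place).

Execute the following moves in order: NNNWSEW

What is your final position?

Start: (row=6, col=9)
  [×3]N (north): blocked, stay at (row=6, col=9)
  W (west): (row=6, col=9) -> (row=6, col=8)
  S (south): (row=6, col=8) -> (row=7, col=8)
  E (east): (row=7, col=8) -> (row=7, col=9)
  W (west): (row=7, col=9) -> (row=7, col=8)
Final: (row=7, col=8)

Answer: Final position: (row=7, col=8)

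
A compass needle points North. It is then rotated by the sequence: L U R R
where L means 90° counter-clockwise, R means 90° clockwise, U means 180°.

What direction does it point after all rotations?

Start: North
  L (left (90° counter-clockwise)) -> West
  U (U-turn (180°)) -> East
  R (right (90° clockwise)) -> South
  R (right (90° clockwise)) -> West
Final: West

Answer: Final heading: West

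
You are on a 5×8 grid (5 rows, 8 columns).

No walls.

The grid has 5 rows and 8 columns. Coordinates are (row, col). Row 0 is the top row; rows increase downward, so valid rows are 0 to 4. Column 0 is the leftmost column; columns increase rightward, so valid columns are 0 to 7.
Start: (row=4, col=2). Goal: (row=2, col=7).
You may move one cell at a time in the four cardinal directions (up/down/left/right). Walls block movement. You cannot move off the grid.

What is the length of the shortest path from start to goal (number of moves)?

BFS from (row=4, col=2) until reaching (row=2, col=7):
  Distance 0: (row=4, col=2)
  Distance 1: (row=3, col=2), (row=4, col=1), (row=4, col=3)
  Distance 2: (row=2, col=2), (row=3, col=1), (row=3, col=3), (row=4, col=0), (row=4, col=4)
  Distance 3: (row=1, col=2), (row=2, col=1), (row=2, col=3), (row=3, col=0), (row=3, col=4), (row=4, col=5)
  Distance 4: (row=0, col=2), (row=1, col=1), (row=1, col=3), (row=2, col=0), (row=2, col=4), (row=3, col=5), (row=4, col=6)
  Distance 5: (row=0, col=1), (row=0, col=3), (row=1, col=0), (row=1, col=4), (row=2, col=5), (row=3, col=6), (row=4, col=7)
  Distance 6: (row=0, col=0), (row=0, col=4), (row=1, col=5), (row=2, col=6), (row=3, col=7)
  Distance 7: (row=0, col=5), (row=1, col=6), (row=2, col=7)  <- goal reached here
One shortest path (7 moves): (row=4, col=2) -> (row=4, col=3) -> (row=4, col=4) -> (row=4, col=5) -> (row=4, col=6) -> (row=4, col=7) -> (row=3, col=7) -> (row=2, col=7)

Answer: Shortest path length: 7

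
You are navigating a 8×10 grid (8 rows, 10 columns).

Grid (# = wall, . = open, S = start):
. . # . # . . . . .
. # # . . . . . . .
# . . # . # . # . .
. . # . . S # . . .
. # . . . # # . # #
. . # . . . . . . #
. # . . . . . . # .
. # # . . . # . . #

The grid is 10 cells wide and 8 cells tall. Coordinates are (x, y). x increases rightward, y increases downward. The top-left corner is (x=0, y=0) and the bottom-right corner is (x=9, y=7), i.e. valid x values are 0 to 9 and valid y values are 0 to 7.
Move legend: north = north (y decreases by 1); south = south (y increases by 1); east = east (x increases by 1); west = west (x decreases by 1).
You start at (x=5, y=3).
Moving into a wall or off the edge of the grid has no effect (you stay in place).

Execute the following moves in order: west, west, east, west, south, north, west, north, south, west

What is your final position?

Start: (x=5, y=3)
  west (west): (x=5, y=3) -> (x=4, y=3)
  west (west): (x=4, y=3) -> (x=3, y=3)
  east (east): (x=3, y=3) -> (x=4, y=3)
  west (west): (x=4, y=3) -> (x=3, y=3)
  south (south): (x=3, y=3) -> (x=3, y=4)
  north (north): (x=3, y=4) -> (x=3, y=3)
  west (west): blocked, stay at (x=3, y=3)
  north (north): blocked, stay at (x=3, y=3)
  south (south): (x=3, y=3) -> (x=3, y=4)
  west (west): (x=3, y=4) -> (x=2, y=4)
Final: (x=2, y=4)

Answer: Final position: (x=2, y=4)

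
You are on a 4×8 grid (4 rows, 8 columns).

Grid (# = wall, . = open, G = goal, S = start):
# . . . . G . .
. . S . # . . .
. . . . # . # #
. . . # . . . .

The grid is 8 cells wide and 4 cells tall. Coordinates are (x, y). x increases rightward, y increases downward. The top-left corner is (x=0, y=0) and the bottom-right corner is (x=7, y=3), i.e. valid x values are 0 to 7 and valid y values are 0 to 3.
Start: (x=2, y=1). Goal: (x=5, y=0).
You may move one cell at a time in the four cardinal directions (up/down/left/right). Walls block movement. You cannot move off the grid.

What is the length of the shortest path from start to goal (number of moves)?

BFS from (x=2, y=1) until reaching (x=5, y=0):
  Distance 0: (x=2, y=1)
  Distance 1: (x=2, y=0), (x=1, y=1), (x=3, y=1), (x=2, y=2)
  Distance 2: (x=1, y=0), (x=3, y=0), (x=0, y=1), (x=1, y=2), (x=3, y=2), (x=2, y=3)
  Distance 3: (x=4, y=0), (x=0, y=2), (x=1, y=3)
  Distance 4: (x=5, y=0), (x=0, y=3)  <- goal reached here
One shortest path (4 moves): (x=2, y=1) -> (x=3, y=1) -> (x=3, y=0) -> (x=4, y=0) -> (x=5, y=0)

Answer: Shortest path length: 4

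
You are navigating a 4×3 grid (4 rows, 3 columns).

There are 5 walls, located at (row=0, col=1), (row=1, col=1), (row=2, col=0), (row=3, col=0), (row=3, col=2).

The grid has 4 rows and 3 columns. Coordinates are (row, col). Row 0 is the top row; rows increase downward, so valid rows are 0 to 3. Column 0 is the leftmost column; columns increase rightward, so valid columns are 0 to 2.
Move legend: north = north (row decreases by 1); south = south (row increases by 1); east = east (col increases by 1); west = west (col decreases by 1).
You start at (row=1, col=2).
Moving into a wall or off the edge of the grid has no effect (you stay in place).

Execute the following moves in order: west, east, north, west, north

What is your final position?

Answer: Final position: (row=0, col=2)

Derivation:
Start: (row=1, col=2)
  west (west): blocked, stay at (row=1, col=2)
  east (east): blocked, stay at (row=1, col=2)
  north (north): (row=1, col=2) -> (row=0, col=2)
  west (west): blocked, stay at (row=0, col=2)
  north (north): blocked, stay at (row=0, col=2)
Final: (row=0, col=2)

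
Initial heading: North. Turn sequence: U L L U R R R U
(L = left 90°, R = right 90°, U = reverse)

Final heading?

Start: North
  U (U-turn (180°)) -> South
  L (left (90° counter-clockwise)) -> East
  L (left (90° counter-clockwise)) -> North
  U (U-turn (180°)) -> South
  R (right (90° clockwise)) -> West
  R (right (90° clockwise)) -> North
  R (right (90° clockwise)) -> East
  U (U-turn (180°)) -> West
Final: West

Answer: Final heading: West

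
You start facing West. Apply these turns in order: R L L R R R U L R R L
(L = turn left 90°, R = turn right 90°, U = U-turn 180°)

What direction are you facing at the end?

Start: West
  R (right (90° clockwise)) -> North
  L (left (90° counter-clockwise)) -> West
  L (left (90° counter-clockwise)) -> South
  R (right (90° clockwise)) -> West
  R (right (90° clockwise)) -> North
  R (right (90° clockwise)) -> East
  U (U-turn (180°)) -> West
  L (left (90° counter-clockwise)) -> South
  R (right (90° clockwise)) -> West
  R (right (90° clockwise)) -> North
  L (left (90° counter-clockwise)) -> West
Final: West

Answer: Final heading: West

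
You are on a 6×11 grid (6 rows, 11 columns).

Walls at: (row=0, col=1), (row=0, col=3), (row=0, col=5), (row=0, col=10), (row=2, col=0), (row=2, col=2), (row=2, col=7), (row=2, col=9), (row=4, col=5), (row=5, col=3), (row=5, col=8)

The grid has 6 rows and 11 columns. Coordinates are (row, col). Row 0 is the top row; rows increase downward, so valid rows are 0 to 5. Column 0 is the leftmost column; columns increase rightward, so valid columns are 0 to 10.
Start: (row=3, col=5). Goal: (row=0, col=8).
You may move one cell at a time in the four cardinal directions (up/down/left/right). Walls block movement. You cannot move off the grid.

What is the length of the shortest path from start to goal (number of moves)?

Answer: Shortest path length: 6

Derivation:
BFS from (row=3, col=5) until reaching (row=0, col=8):
  Distance 0: (row=3, col=5)
  Distance 1: (row=2, col=5), (row=3, col=4), (row=3, col=6)
  Distance 2: (row=1, col=5), (row=2, col=4), (row=2, col=6), (row=3, col=3), (row=3, col=7), (row=4, col=4), (row=4, col=6)
  Distance 3: (row=1, col=4), (row=1, col=6), (row=2, col=3), (row=3, col=2), (row=3, col=8), (row=4, col=3), (row=4, col=7), (row=5, col=4), (row=5, col=6)
  Distance 4: (row=0, col=4), (row=0, col=6), (row=1, col=3), (row=1, col=7), (row=2, col=8), (row=3, col=1), (row=3, col=9), (row=4, col=2), (row=4, col=8), (row=5, col=5), (row=5, col=7)
  Distance 5: (row=0, col=7), (row=1, col=2), (row=1, col=8), (row=2, col=1), (row=3, col=0), (row=3, col=10), (row=4, col=1), (row=4, col=9), (row=5, col=2)
  Distance 6: (row=0, col=2), (row=0, col=8), (row=1, col=1), (row=1, col=9), (row=2, col=10), (row=4, col=0), (row=4, col=10), (row=5, col=1), (row=5, col=9)  <- goal reached here
One shortest path (6 moves): (row=3, col=5) -> (row=3, col=6) -> (row=3, col=7) -> (row=3, col=8) -> (row=2, col=8) -> (row=1, col=8) -> (row=0, col=8)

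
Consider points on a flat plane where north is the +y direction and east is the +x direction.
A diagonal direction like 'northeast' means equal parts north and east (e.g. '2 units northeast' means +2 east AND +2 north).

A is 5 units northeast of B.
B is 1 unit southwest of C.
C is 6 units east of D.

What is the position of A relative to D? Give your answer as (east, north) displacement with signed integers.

Answer: A is at (east=10, north=4) relative to D.

Derivation:
Place D at the origin (east=0, north=0).
  C is 6 units east of D: delta (east=+6, north=+0); C at (east=6, north=0).
  B is 1 unit southwest of C: delta (east=-1, north=-1); B at (east=5, north=-1).
  A is 5 units northeast of B: delta (east=+5, north=+5); A at (east=10, north=4).
Therefore A relative to D: (east=10, north=4).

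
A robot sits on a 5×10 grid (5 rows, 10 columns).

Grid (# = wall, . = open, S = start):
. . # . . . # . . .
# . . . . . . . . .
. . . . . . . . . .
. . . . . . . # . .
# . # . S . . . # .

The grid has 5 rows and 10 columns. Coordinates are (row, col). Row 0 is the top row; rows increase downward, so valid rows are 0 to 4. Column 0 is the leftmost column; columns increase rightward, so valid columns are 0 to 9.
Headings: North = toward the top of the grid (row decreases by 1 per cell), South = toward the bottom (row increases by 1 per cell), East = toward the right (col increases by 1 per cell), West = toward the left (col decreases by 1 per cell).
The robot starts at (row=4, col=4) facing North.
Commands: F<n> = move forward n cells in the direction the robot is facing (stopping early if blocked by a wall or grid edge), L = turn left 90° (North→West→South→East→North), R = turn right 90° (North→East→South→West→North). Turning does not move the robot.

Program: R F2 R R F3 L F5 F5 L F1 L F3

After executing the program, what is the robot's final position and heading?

Answer: Final position: (row=1, col=4), facing North

Derivation:
Start: (row=4, col=4), facing North
  R: turn right, now facing East
  F2: move forward 2, now at (row=4, col=6)
  R: turn right, now facing South
  R: turn right, now facing West
  F3: move forward 3, now at (row=4, col=3)
  L: turn left, now facing South
  F5: move forward 0/5 (blocked), now at (row=4, col=3)
  F5: move forward 0/5 (blocked), now at (row=4, col=3)
  L: turn left, now facing East
  F1: move forward 1, now at (row=4, col=4)
  L: turn left, now facing North
  F3: move forward 3, now at (row=1, col=4)
Final: (row=1, col=4), facing North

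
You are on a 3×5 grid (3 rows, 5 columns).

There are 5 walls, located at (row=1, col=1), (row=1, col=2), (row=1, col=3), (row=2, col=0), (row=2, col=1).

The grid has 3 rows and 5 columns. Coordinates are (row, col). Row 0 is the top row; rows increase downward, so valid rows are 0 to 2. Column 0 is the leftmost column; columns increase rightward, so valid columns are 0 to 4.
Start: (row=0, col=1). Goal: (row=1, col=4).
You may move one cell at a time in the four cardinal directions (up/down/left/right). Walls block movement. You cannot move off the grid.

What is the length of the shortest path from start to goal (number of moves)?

Answer: Shortest path length: 4

Derivation:
BFS from (row=0, col=1) until reaching (row=1, col=4):
  Distance 0: (row=0, col=1)
  Distance 1: (row=0, col=0), (row=0, col=2)
  Distance 2: (row=0, col=3), (row=1, col=0)
  Distance 3: (row=0, col=4)
  Distance 4: (row=1, col=4)  <- goal reached here
One shortest path (4 moves): (row=0, col=1) -> (row=0, col=2) -> (row=0, col=3) -> (row=0, col=4) -> (row=1, col=4)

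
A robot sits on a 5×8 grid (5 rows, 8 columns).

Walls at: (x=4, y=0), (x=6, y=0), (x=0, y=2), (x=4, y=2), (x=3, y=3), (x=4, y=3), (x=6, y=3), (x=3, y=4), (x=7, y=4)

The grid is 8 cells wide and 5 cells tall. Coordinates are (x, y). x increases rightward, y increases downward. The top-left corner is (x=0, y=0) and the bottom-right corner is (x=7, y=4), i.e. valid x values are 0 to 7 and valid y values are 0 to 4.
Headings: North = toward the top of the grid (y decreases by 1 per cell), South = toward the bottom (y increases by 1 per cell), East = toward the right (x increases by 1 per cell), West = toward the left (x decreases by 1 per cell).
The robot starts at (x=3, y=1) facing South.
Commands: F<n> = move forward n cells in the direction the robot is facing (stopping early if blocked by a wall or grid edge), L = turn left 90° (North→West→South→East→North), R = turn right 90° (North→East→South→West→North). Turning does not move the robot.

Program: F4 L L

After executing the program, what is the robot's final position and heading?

Start: (x=3, y=1), facing South
  F4: move forward 1/4 (blocked), now at (x=3, y=2)
  L: turn left, now facing East
  L: turn left, now facing North
Final: (x=3, y=2), facing North

Answer: Final position: (x=3, y=2), facing North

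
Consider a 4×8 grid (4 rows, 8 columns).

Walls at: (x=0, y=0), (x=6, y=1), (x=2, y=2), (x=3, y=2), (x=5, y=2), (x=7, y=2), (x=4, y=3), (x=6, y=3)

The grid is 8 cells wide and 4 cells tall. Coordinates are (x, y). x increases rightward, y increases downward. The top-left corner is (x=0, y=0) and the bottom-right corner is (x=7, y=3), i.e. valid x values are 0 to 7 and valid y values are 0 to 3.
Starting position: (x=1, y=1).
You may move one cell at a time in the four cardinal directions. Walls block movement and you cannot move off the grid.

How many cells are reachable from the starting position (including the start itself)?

Answer: Reachable cells: 21

Derivation:
BFS flood-fill from (x=1, y=1):
  Distance 0: (x=1, y=1)
  Distance 1: (x=1, y=0), (x=0, y=1), (x=2, y=1), (x=1, y=2)
  Distance 2: (x=2, y=0), (x=3, y=1), (x=0, y=2), (x=1, y=3)
  Distance 3: (x=3, y=0), (x=4, y=1), (x=0, y=3), (x=2, y=3)
  Distance 4: (x=4, y=0), (x=5, y=1), (x=4, y=2), (x=3, y=3)
  Distance 5: (x=5, y=0)
  Distance 6: (x=6, y=0)
  Distance 7: (x=7, y=0)
  Distance 8: (x=7, y=1)
Total reachable: 21 (grid has 24 open cells total)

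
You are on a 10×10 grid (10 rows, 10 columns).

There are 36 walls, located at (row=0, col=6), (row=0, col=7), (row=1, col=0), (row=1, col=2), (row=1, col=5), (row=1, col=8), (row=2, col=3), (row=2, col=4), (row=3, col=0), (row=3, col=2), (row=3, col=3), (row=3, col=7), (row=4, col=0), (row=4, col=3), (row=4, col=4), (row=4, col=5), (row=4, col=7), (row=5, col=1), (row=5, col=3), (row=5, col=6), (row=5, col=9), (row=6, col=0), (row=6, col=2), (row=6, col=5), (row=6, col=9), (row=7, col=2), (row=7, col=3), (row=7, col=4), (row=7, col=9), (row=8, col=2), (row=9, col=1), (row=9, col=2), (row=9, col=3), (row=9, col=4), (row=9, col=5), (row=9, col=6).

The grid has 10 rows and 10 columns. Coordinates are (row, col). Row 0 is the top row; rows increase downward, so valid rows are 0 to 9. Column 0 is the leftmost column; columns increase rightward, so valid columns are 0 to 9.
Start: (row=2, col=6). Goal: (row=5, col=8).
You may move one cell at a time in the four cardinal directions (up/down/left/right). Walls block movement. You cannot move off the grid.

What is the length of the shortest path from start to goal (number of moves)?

Answer: Shortest path length: 5

Derivation:
BFS from (row=2, col=6) until reaching (row=5, col=8):
  Distance 0: (row=2, col=6)
  Distance 1: (row=1, col=6), (row=2, col=5), (row=2, col=7), (row=3, col=6)
  Distance 2: (row=1, col=7), (row=2, col=8), (row=3, col=5), (row=4, col=6)
  Distance 3: (row=2, col=9), (row=3, col=4), (row=3, col=8)
  Distance 4: (row=1, col=9), (row=3, col=9), (row=4, col=8)
  Distance 5: (row=0, col=9), (row=4, col=9), (row=5, col=8)  <- goal reached here
One shortest path (5 moves): (row=2, col=6) -> (row=2, col=7) -> (row=2, col=8) -> (row=3, col=8) -> (row=4, col=8) -> (row=5, col=8)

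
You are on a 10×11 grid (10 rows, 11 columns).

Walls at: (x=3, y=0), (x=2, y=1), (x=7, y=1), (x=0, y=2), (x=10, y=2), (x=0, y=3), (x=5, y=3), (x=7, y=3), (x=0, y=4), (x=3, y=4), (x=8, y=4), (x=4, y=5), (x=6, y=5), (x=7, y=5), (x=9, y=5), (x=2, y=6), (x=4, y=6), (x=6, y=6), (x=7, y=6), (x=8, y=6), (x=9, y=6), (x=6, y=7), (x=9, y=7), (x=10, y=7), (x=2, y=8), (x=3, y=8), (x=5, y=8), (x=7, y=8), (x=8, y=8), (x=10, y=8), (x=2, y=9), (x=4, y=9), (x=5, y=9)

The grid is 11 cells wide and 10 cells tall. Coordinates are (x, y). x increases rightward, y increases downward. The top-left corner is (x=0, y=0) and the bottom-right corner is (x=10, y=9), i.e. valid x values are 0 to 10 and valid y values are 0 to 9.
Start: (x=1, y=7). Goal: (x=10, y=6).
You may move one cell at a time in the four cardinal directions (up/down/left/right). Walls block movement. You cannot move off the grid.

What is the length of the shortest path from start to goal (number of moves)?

BFS from (x=1, y=7) until reaching (x=10, y=6):
  Distance 0: (x=1, y=7)
  Distance 1: (x=1, y=6), (x=0, y=7), (x=2, y=7), (x=1, y=8)
  Distance 2: (x=1, y=5), (x=0, y=6), (x=3, y=7), (x=0, y=8), (x=1, y=9)
  Distance 3: (x=1, y=4), (x=0, y=5), (x=2, y=5), (x=3, y=6), (x=4, y=7), (x=0, y=9)
  Distance 4: (x=1, y=3), (x=2, y=4), (x=3, y=5), (x=5, y=7), (x=4, y=8)
  Distance 5: (x=1, y=2), (x=2, y=3), (x=5, y=6)
  Distance 6: (x=1, y=1), (x=2, y=2), (x=3, y=3), (x=5, y=5)
  Distance 7: (x=1, y=0), (x=0, y=1), (x=3, y=2), (x=4, y=3), (x=5, y=4)
  Distance 8: (x=0, y=0), (x=2, y=0), (x=3, y=1), (x=4, y=2), (x=4, y=4), (x=6, y=4)
  Distance 9: (x=4, y=1), (x=5, y=2), (x=6, y=3), (x=7, y=4)
  Distance 10: (x=4, y=0), (x=5, y=1), (x=6, y=2)
  Distance 11: (x=5, y=0), (x=6, y=1), (x=7, y=2)
  Distance 12: (x=6, y=0), (x=8, y=2)
  Distance 13: (x=7, y=0), (x=8, y=1), (x=9, y=2), (x=8, y=3)
  Distance 14: (x=8, y=0), (x=9, y=1), (x=9, y=3)
  Distance 15: (x=9, y=0), (x=10, y=1), (x=10, y=3), (x=9, y=4)
  Distance 16: (x=10, y=0), (x=10, y=4)
  Distance 17: (x=10, y=5)
  Distance 18: (x=10, y=6)  <- goal reached here
One shortest path (18 moves): (x=1, y=7) -> (x=2, y=7) -> (x=3, y=7) -> (x=4, y=7) -> (x=5, y=7) -> (x=5, y=6) -> (x=5, y=5) -> (x=5, y=4) -> (x=6, y=4) -> (x=6, y=3) -> (x=6, y=2) -> (x=7, y=2) -> (x=8, y=2) -> (x=9, y=2) -> (x=9, y=3) -> (x=10, y=3) -> (x=10, y=4) -> (x=10, y=5) -> (x=10, y=6)

Answer: Shortest path length: 18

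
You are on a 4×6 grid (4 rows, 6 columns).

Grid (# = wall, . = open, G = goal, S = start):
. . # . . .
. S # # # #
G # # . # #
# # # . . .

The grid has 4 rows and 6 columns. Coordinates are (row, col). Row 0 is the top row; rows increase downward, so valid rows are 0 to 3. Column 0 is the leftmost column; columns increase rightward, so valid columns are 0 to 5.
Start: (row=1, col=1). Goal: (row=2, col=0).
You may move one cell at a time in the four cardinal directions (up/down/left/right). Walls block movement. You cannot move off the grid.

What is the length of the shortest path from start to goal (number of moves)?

BFS from (row=1, col=1) until reaching (row=2, col=0):
  Distance 0: (row=1, col=1)
  Distance 1: (row=0, col=1), (row=1, col=0)
  Distance 2: (row=0, col=0), (row=2, col=0)  <- goal reached here
One shortest path (2 moves): (row=1, col=1) -> (row=1, col=0) -> (row=2, col=0)

Answer: Shortest path length: 2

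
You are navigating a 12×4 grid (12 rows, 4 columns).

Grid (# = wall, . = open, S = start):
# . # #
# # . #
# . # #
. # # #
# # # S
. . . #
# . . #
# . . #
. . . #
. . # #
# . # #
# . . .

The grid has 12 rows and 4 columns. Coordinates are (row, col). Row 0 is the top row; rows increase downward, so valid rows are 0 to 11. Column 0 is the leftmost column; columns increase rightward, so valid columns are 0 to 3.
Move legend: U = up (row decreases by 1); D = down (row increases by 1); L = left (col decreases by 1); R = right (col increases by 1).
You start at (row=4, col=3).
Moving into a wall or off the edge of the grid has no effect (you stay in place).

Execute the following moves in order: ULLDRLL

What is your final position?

Answer: Final position: (row=4, col=3)

Derivation:
Start: (row=4, col=3)
  U (up): blocked, stay at (row=4, col=3)
  L (left): blocked, stay at (row=4, col=3)
  L (left): blocked, stay at (row=4, col=3)
  D (down): blocked, stay at (row=4, col=3)
  R (right): blocked, stay at (row=4, col=3)
  L (left): blocked, stay at (row=4, col=3)
  L (left): blocked, stay at (row=4, col=3)
Final: (row=4, col=3)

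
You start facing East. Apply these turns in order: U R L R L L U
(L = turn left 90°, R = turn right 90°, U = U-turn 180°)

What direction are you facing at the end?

Start: East
  U (U-turn (180°)) -> West
  R (right (90° clockwise)) -> North
  L (left (90° counter-clockwise)) -> West
  R (right (90° clockwise)) -> North
  L (left (90° counter-clockwise)) -> West
  L (left (90° counter-clockwise)) -> South
  U (U-turn (180°)) -> North
Final: North

Answer: Final heading: North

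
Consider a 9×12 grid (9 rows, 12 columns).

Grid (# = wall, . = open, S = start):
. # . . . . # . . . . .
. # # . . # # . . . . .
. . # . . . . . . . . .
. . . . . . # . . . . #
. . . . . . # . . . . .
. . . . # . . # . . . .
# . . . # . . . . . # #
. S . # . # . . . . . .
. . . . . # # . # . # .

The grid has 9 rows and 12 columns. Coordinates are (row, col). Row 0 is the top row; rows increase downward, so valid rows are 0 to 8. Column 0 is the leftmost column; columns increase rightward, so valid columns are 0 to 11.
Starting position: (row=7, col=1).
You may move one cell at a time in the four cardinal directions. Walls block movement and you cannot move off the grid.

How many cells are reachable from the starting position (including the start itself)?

BFS flood-fill from (row=7, col=1):
  Distance 0: (row=7, col=1)
  Distance 1: (row=6, col=1), (row=7, col=0), (row=7, col=2), (row=8, col=1)
  Distance 2: (row=5, col=1), (row=6, col=2), (row=8, col=0), (row=8, col=2)
  Distance 3: (row=4, col=1), (row=5, col=0), (row=5, col=2), (row=6, col=3), (row=8, col=3)
  Distance 4: (row=3, col=1), (row=4, col=0), (row=4, col=2), (row=5, col=3), (row=8, col=4)
  Distance 5: (row=2, col=1), (row=3, col=0), (row=3, col=2), (row=4, col=3), (row=7, col=4)
  Distance 6: (row=2, col=0), (row=3, col=3), (row=4, col=4)
  Distance 7: (row=1, col=0), (row=2, col=3), (row=3, col=4), (row=4, col=5)
  Distance 8: (row=0, col=0), (row=1, col=3), (row=2, col=4), (row=3, col=5), (row=5, col=5)
  Distance 9: (row=0, col=3), (row=1, col=4), (row=2, col=5), (row=5, col=6), (row=6, col=5)
  Distance 10: (row=0, col=2), (row=0, col=4), (row=2, col=6), (row=6, col=6)
  Distance 11: (row=0, col=5), (row=2, col=7), (row=6, col=7), (row=7, col=6)
  Distance 12: (row=1, col=7), (row=2, col=8), (row=3, col=7), (row=6, col=8), (row=7, col=7)
  Distance 13: (row=0, col=7), (row=1, col=8), (row=2, col=9), (row=3, col=8), (row=4, col=7), (row=5, col=8), (row=6, col=9), (row=7, col=8), (row=8, col=7)
  Distance 14: (row=0, col=8), (row=1, col=9), (row=2, col=10), (row=3, col=9), (row=4, col=8), (row=5, col=9), (row=7, col=9)
  Distance 15: (row=0, col=9), (row=1, col=10), (row=2, col=11), (row=3, col=10), (row=4, col=9), (row=5, col=10), (row=7, col=10), (row=8, col=9)
  Distance 16: (row=0, col=10), (row=1, col=11), (row=4, col=10), (row=5, col=11), (row=7, col=11)
  Distance 17: (row=0, col=11), (row=4, col=11), (row=8, col=11)
Total reachable: 86 (grid has 86 open cells total)

Answer: Reachable cells: 86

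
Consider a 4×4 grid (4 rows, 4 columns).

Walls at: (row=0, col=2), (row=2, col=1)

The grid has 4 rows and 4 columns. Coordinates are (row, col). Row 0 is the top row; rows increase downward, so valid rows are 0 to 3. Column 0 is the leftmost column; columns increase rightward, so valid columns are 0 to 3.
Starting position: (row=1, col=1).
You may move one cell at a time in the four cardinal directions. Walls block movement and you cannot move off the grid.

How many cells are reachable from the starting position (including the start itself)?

BFS flood-fill from (row=1, col=1):
  Distance 0: (row=1, col=1)
  Distance 1: (row=0, col=1), (row=1, col=0), (row=1, col=2)
  Distance 2: (row=0, col=0), (row=1, col=3), (row=2, col=0), (row=2, col=2)
  Distance 3: (row=0, col=3), (row=2, col=3), (row=3, col=0), (row=3, col=2)
  Distance 4: (row=3, col=1), (row=3, col=3)
Total reachable: 14 (grid has 14 open cells total)

Answer: Reachable cells: 14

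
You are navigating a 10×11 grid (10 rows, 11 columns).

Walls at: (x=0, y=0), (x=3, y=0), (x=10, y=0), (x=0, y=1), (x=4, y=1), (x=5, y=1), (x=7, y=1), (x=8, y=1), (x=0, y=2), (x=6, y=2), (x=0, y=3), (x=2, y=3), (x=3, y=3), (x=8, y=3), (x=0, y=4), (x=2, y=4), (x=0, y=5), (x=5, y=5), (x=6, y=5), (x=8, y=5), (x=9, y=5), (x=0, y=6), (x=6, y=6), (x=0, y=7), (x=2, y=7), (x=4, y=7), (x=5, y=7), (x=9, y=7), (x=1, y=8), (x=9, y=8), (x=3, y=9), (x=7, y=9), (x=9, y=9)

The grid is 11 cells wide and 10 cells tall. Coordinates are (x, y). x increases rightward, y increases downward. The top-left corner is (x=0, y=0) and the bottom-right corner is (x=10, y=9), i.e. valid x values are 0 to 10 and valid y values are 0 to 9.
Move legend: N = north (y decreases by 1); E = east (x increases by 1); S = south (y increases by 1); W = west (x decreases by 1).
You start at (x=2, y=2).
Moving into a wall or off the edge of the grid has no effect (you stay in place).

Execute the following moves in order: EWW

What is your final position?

Start: (x=2, y=2)
  E (east): (x=2, y=2) -> (x=3, y=2)
  W (west): (x=3, y=2) -> (x=2, y=2)
  W (west): (x=2, y=2) -> (x=1, y=2)
Final: (x=1, y=2)

Answer: Final position: (x=1, y=2)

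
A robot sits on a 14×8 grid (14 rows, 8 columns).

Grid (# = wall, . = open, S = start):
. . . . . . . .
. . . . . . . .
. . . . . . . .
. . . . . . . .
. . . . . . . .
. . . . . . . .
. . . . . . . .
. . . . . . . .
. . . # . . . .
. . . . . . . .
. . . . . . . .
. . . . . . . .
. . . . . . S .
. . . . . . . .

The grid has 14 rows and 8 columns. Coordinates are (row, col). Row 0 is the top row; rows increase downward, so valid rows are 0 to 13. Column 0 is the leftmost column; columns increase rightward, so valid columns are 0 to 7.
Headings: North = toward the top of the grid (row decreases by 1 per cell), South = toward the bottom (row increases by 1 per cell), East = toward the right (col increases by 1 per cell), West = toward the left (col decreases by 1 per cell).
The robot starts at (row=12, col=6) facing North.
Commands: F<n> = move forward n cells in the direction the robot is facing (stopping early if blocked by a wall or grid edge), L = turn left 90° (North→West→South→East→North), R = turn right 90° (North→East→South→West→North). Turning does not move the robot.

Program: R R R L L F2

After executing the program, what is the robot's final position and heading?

Start: (row=12, col=6), facing North
  R: turn right, now facing East
  R: turn right, now facing South
  R: turn right, now facing West
  L: turn left, now facing South
  L: turn left, now facing East
  F2: move forward 1/2 (blocked), now at (row=12, col=7)
Final: (row=12, col=7), facing East

Answer: Final position: (row=12, col=7), facing East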